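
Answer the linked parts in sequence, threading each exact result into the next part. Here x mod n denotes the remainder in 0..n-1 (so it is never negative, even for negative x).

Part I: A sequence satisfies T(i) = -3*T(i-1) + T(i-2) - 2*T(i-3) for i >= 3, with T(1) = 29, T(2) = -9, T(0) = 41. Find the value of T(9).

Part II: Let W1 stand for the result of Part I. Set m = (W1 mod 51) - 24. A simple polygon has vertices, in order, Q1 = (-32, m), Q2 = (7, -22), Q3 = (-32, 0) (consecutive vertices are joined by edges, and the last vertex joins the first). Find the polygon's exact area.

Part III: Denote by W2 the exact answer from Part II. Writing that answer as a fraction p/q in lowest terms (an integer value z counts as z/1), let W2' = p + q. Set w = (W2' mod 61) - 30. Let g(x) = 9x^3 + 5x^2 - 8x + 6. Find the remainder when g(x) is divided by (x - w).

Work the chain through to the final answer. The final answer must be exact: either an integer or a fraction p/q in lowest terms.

4870

Part I: T(3) = -3*(-9) + 1*(29) - 2*(41) = -26; iterating: T(3)=-26, T(4)=11, T(5)=-41, T(6)=186, T(7)=-621, T(8)=2131, T(9)=-7386; answer -7386
Part II: W1 = -7386; m = -15; cross terms: (-32*-22 - 7*-15)=809, (7*0 - -32*-22)=-704, (-32*-15 - -32*0)=480; twice the area = |585| = 585; area = 585/2; answer 585/2
Part III: W2 = 585/2; threaded value p + q = 587; w = 8; remainder = value at the root: 9*(8)^3 + 5*(8)^2 - 8*(8)^1 + 6 = (4608) + (320) + (-64) + (6) = 4870; answer 4870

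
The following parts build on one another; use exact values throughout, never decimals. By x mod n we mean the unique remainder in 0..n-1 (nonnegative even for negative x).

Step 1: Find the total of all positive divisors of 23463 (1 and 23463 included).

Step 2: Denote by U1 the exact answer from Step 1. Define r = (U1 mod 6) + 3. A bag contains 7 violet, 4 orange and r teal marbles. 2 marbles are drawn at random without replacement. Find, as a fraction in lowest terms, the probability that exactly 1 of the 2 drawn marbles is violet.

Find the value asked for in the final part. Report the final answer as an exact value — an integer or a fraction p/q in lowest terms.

7/13

Step 1: 23463 = 3^3 * 11 * 79; sigma = (1 + 3 + 9 + 27) * (1 + 11) * (1 + 79) = 40 * 12 * 80 = 38400; answer 38400
Step 2: U1 = 38400; r = 3; total draws C(14,2) = 91; favorable C(7,1)*C(7,1) = 49; P = 7/13; answer 7/13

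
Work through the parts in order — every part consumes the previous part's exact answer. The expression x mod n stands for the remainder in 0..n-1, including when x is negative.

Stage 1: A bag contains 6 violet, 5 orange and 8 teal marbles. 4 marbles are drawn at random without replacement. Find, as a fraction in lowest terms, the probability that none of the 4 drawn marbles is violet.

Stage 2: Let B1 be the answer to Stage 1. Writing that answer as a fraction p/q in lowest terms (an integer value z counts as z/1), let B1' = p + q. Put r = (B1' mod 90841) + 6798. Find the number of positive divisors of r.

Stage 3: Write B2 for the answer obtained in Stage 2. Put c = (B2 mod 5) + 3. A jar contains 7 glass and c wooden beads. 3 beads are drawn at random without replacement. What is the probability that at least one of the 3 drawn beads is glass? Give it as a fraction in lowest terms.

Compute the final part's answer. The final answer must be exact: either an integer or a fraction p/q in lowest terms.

47/52

Stage 1: total draws C(19,4) = 3876; favorable C(13,4) = 715; P = 715/3876; answer 715/3876
Stage 2: B1 = 715/3876; threaded value p + q = 4591; r = 11389; 11389 = 7 * 1627; number of divisors = (1+1) * (1+1) = 4; answer 4
Stage 3: B2 = 4; c = 7; total draws C(14,3) = 364; complement C(7,3) = 35; favorable 364 - 35 = 329; P = 47/52; answer 47/52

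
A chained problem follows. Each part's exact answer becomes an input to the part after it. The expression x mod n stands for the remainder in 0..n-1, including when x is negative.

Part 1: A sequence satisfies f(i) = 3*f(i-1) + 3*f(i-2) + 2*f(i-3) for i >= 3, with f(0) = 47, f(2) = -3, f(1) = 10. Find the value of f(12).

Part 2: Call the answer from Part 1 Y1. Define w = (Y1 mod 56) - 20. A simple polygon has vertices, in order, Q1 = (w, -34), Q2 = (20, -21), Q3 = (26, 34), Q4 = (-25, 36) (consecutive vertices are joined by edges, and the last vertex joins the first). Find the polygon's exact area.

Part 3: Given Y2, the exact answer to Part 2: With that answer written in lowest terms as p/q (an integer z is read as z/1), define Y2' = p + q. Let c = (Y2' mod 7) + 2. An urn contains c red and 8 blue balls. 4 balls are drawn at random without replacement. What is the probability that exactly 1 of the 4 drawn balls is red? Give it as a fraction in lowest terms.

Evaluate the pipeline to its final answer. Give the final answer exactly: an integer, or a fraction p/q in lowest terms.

56/143

Part 1: f(3) = 3*(-3) + 3*(10) + 2*(47) = 115; iterating: f(3)=115, f(4)=356, f(5)=1407, f(6)=5519, f(7)=21490, f(8)=83841, f(9)=327031, f(10)=1275596, f(11)=4975563, f(12)=19407539; answer 19407539
Part 2: Y1 = 19407539; w = -9; cross terms: (-9*-21 - 20*-34)=869, (20*34 - 26*-21)=1226, (26*36 - -25*34)=1786, (-25*-34 - -9*36)=1174; twice the area = |5055| = 5055; area = 5055/2; answer 5055/2
Part 3: Y2 = 5055/2; threaded value p + q = 5057; c = 5; total draws C(13,4) = 715; favorable C(5,1)*C(8,3) = 280; P = 56/143; answer 56/143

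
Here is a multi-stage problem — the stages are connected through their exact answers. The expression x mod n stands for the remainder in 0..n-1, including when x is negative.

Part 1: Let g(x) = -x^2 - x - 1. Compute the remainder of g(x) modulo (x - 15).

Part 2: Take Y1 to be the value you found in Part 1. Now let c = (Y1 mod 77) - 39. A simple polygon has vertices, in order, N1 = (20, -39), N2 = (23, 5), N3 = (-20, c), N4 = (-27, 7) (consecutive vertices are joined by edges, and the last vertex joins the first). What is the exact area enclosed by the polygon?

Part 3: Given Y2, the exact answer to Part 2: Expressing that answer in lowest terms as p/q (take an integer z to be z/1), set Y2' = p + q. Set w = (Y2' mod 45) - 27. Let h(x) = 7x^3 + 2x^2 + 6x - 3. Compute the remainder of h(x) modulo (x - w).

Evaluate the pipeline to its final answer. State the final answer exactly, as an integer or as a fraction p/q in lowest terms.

-9144

Part 1: remainder = value at the root: -1*(15)^2 - 1*(15)^1 - 1 = (-225) + (-15) + (-1) = -241; answer -241
Part 2: Y1 = -241; c = 28; cross terms: (20*5 - 23*-39)=997, (23*28 - -20*5)=744, (-20*7 - -27*28)=616, (-27*-39 - 20*7)=913; twice the area = |3270| = 3270; area = 1635; answer 1635
Part 3: Y2 = 1635; threaded value p + q = 1636; w = -11; remainder = value at the root: 7*(-11)^3 + 2*(-11)^2 + 6*(-11)^1 - 3 = (-9317) + (242) + (-66) + (-3) = -9144; answer -9144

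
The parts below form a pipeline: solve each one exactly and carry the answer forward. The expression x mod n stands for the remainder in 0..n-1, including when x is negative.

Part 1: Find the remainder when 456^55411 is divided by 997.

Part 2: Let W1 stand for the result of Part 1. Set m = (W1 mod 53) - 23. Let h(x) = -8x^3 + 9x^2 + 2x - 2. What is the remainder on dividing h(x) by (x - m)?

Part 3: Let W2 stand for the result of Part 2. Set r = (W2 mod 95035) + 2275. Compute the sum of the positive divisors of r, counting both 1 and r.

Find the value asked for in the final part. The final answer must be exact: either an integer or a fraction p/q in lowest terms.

Part 1: squarings mod 997: 456^1=456, 456^2=560, 456^4=542, 456^8=646, 456^16=570, 456^32=875, 456^64=926, 456^128=56, 456^256=145, 456^512=88, 456^1024=765, 456^2048=983, 456^4096=196, 456^8192=530, 456^16384=743, 456^32768=708; 456^55411 = 456^1 * 456^2 * 456^16 * 456^32 * 456^64 * 456^2048 * 456^4096 * 456^16384 * 456^32768 = 839 (mod 997); answer 839
Part 2: W1 = 839; m = 21; remainder = value at the root: -8*(21)^3 + 9*(21)^2 + 2*(21)^1 - 2 = (-74088) + (3969) + (42) + (-2) = -70079; answer -70079
Part 3: W2 = -70079; r = 27231; 27231 = 3 * 29 * 313; sigma = (1 + 3) * (1 + 29) * (1 + 313) = 4 * 30 * 314 = 37680; answer 37680

37680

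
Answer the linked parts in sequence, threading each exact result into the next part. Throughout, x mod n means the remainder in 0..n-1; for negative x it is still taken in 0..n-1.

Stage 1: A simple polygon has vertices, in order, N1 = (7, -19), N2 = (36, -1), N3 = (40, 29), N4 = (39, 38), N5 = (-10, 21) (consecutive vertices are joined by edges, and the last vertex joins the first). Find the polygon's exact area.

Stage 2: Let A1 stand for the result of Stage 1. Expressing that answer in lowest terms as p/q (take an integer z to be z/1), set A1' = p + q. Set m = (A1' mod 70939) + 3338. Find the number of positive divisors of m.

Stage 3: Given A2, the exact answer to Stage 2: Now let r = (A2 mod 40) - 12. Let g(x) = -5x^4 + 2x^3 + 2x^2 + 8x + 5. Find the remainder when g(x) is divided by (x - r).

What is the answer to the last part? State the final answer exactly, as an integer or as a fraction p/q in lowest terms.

Stage 1: cross terms: (7*-1 - 36*-19)=677, (36*29 - 40*-1)=1084, (40*38 - 39*29)=389, (39*21 - -10*38)=1199, (-10*-19 - 7*21)=43; twice the area = |3392| = 3392; area = 1696; answer 1696
Stage 2: A1 = 1696; threaded value p + q = 1697; m = 5035; 5035 = 5 * 19 * 53; number of divisors = (1+1) * (1+1) * (1+1) = 8; answer 8
Stage 3: A2 = 8; r = -4; remainder = value at the root: -5*(-4)^4 + 2*(-4)^3 + 2*(-4)^2 + 8*(-4)^1 + 5 = (-1280) + (-128) + (32) + (-32) + (5) = -1403; answer -1403

-1403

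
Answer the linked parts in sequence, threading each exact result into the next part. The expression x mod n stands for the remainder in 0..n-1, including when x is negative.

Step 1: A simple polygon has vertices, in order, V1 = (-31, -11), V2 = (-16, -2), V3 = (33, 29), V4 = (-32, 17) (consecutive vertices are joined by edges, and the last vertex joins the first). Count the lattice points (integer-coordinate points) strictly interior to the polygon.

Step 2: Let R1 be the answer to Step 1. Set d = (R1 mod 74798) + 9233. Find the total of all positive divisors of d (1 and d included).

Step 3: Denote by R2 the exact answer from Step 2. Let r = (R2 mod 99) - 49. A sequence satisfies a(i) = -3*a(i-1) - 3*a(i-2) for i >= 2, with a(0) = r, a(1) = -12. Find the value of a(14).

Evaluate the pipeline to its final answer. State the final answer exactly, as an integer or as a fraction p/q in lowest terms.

Step 1: cross terms: (-31*-2 - -16*-11)=-114, (-16*29 - 33*-2)=-398, (33*17 - -32*29)=1489, (-32*-11 - -31*17)=879; twice the area = |1856| = 1856; area = 928; boundary points = 3 + 1 + 1 + 1 = 6; strictly interior points = area - boundary/2 + 1 = 926; answer 926
Step 2: R1 = 926; d = 10159; 10159 is prime, so its only divisors are 1 and 10159; sigma = 1 + 10159 = 10160; answer 10160
Step 3: R2 = 10160; r = 13; a(2) = -3*(-12) - 3*(13) = -3; iterating: a(2)=-3, a(3)=45, a(4)=-126, a(5)=243, a(6)=-351, a(7)=324, a(8)=81, a(9)=-1215, a(10)=3402, a(11)=-6561, a(12)=9477, a(13)=-8748, a(14)=-2187; answer -2187

-2187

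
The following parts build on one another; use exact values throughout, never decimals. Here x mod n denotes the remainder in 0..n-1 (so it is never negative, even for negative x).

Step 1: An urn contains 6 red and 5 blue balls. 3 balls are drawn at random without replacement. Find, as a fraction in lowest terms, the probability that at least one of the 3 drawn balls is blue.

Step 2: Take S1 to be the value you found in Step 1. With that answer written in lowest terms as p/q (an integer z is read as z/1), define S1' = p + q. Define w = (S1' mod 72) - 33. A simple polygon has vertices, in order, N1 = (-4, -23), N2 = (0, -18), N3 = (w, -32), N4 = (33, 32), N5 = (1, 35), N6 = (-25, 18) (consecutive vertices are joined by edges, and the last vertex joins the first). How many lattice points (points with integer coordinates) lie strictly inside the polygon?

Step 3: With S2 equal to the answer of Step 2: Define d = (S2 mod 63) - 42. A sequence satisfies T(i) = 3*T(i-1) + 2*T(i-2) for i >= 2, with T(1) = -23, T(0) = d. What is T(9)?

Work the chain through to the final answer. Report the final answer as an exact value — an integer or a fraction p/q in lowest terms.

Step 1: total draws C(11,3) = 165; complement C(6,3) = 20; favorable 165 - 20 = 145; P = 29/33; answer 29/33
Step 2: S1 = 29/33; threaded value p + q = 62; w = 29; cross terms: (-4*-18 - 0*-23)=72, (0*-32 - 29*-18)=522, (29*32 - 33*-32)=1984, (33*35 - 1*32)=1123, (1*18 - -25*35)=893, (-25*-23 - -4*18)=647; twice the area = |5241| = 5241; area = 5241/2; boundary points = 1 + 1 + 4 + 1 + 1 + 1 = 9; strictly interior points = area - boundary/2 + 1 = 2617; answer 2617
Step 3: S2 = 2617; d = -8; T(2) = 3*(-23) + 2*(-8) = -85; iterating: T(2)=-85, T(3)=-301, T(4)=-1073, T(5)=-3821, T(6)=-13609, T(7)=-48469, T(8)=-172625, T(9)=-614813; answer -614813

-614813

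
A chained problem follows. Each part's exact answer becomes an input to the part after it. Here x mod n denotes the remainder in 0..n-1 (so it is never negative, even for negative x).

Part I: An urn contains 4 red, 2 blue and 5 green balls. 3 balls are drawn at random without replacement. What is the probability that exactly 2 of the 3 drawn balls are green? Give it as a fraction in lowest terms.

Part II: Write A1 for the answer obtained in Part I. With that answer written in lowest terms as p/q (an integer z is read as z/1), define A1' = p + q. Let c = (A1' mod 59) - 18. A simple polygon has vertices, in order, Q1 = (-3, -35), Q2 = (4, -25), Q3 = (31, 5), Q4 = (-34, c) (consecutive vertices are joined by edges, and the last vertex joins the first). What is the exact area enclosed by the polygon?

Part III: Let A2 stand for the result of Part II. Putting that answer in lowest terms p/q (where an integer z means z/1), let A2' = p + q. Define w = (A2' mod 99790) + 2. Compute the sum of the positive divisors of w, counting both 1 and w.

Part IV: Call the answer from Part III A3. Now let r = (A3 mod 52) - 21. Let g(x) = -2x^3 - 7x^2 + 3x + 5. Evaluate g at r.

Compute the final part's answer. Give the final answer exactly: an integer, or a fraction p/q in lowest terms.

Part I: total draws C(11,3) = 165; favorable C(5,2)*C(6,1) = 60; P = 4/11; answer 4/11
Part II: A1 = 4/11; threaded value p + q = 15; c = -3; cross terms: (-3*-25 - 4*-35)=215, (4*5 - 31*-25)=795, (31*-3 - -34*5)=77, (-34*-35 - -3*-3)=1181; twice the area = |2268| = 2268; area = 1134; answer 1134
Part III: A2 = 1134; threaded value p + q = 1135; w = 1137; 1137 = 3 * 379; sigma = (1 + 3) * (1 + 379) = 4 * 380 = 1520; answer 1520
Part IV: A3 = 1520; r = -9; -2*(-9)^3 - 7*(-9)^2 + 3*(-9)^1 + 5 = (1458) + (-567) + (-27) + (5) = 869; answer 869

869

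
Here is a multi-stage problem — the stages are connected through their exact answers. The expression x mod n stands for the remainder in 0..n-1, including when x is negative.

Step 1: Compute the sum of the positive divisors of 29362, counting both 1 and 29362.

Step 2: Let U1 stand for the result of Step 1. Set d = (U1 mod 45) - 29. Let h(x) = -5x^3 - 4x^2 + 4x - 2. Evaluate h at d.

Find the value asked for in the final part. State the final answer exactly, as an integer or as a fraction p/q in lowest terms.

Step 1: 29362 = 2 * 53 * 277; sigma = (1 + 2) * (1 + 53) * (1 + 277) = 3 * 54 * 278 = 45036; answer 45036
Step 2: U1 = 45036; d = 7; -5*(7)^3 - 4*(7)^2 + 4*(7)^1 - 2 = (-1715) + (-196) + (28) + (-2) = -1885; answer -1885

-1885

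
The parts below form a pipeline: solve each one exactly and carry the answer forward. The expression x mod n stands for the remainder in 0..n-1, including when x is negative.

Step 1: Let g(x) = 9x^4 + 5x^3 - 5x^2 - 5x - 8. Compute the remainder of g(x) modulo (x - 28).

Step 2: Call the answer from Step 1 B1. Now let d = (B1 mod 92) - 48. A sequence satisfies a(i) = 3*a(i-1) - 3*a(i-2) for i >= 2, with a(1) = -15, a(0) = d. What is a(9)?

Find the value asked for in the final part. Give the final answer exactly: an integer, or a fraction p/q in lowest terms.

-4374

Step 1: remainder = value at the root: 9*(28)^4 + 5*(28)^3 - 5*(28)^2 - 5*(28)^1 - 8 = (5531904) + (109760) + (-3920) + (-140) + (-8) = 5637596; answer 5637596
Step 2: B1 = 5637596; d = -28; a(2) = 3*(-15) - 3*(-28) = 39; iterating: a(2)=39, a(3)=162, a(4)=369, a(5)=621, a(6)=756, a(7)=405, a(8)=-1053, a(9)=-4374; answer -4374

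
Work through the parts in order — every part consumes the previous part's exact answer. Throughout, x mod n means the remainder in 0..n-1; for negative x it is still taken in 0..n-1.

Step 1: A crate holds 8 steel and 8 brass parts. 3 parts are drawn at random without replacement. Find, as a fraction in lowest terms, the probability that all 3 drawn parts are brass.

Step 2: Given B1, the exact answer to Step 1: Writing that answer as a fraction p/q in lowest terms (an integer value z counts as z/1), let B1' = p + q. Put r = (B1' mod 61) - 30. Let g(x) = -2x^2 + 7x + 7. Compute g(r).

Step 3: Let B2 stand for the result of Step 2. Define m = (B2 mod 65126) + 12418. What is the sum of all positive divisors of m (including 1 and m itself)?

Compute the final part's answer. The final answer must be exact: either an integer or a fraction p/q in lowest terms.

143820

Step 1: total draws C(16,3) = 560; favorable C(8,3) = 56; P = 1/10; answer 1/10
Step 2: B1 = 1/10; threaded value p + q = 11; r = -19; -2*(-19)^2 + 7*(-19)^1 + 7 = (-722) + (-133) + (7) = -848; answer -848
Step 3: B2 = -848; m = 76696; 76696 = 2^3 * 9587; sigma = (1 + 2 + 4 + 8) * (1 + 9587) = 15 * 9588 = 143820; answer 143820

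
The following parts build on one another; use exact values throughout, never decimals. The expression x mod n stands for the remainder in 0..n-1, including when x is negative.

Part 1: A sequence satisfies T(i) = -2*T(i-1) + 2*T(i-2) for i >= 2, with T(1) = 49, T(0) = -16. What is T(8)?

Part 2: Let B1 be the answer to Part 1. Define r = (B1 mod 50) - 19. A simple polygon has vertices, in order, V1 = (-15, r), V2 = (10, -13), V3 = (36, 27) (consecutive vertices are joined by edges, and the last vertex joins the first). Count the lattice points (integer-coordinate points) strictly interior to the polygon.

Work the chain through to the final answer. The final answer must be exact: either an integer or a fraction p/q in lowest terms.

421

Part 1: T(2) = -2*(49) + 2*(-16) = -130; iterating: T(2)=-130, T(3)=358, T(4)=-976, T(5)=2668, T(6)=-7288, T(7)=19912, T(8)=-54400; answer -54400
Part 2: B1 = -54400; r = -19; cross terms: (-15*-13 - 10*-19)=385, (10*27 - 36*-13)=738, (36*-19 - -15*27)=-279; twice the area = |844| = 844; area = 422; boundary points = 1 + 2 + 1 = 4; strictly interior points = area - boundary/2 + 1 = 421; answer 421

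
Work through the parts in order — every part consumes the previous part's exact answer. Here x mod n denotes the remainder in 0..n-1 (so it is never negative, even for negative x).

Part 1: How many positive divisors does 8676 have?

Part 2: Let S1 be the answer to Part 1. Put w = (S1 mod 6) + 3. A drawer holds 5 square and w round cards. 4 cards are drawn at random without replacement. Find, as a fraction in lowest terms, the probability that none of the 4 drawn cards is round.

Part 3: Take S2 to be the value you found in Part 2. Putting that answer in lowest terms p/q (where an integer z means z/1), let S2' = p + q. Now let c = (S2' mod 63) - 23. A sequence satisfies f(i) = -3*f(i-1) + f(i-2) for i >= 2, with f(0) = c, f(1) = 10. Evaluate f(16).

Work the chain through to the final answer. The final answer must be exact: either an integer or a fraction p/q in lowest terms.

-690704330

Part 1: 8676 = 2^2 * 3^2 * 241; number of divisors = (2+1) * (2+1) * (1+1) = 18; answer 18
Part 2: S1 = 18; w = 3; total draws C(8,4) = 70; favorable C(5,4) = 5; P = 1/14; answer 1/14
Part 3: S2 = 1/14; threaded value p + q = 15; c = -8; f(2) = -3*(10) + 1*(-8) = -38; iterating: f(2)=-38, f(3)=124, f(4)=-410, f(5)=1354, f(6)=-4472, f(7)=14770, f(8)=-48782, f(9)=161116, f(10)=-532130, f(11)=1757506, f(12)=-5804648, f(13)=19171450, f(14)=-63318998, f(15)=209128444, f(16)=-690704330; answer -690704330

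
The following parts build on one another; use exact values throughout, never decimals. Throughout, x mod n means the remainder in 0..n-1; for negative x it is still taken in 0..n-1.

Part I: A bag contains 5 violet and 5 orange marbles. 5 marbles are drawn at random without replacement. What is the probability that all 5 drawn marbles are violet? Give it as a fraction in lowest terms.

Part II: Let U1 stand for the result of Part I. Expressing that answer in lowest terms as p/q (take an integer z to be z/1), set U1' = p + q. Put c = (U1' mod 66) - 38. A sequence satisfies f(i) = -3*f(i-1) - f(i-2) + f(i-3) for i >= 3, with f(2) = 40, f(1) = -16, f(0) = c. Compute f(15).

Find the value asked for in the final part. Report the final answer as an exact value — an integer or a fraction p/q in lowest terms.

-3252567

Part I: total draws C(10,5) = 252; favorable C(5,5) = 1; P = 1/252; answer 1/252
Part II: U1 = 1/252; threaded value p + q = 253; c = 17; f(3) = -3*(40) - 1*(-16) + 1*(17) = -87; iterating: f(3)=-87, f(4)=205, f(5)=-488, f(6)=1172, f(7)=-2823, f(8)=6809, f(9)=-16432, f(10)=39664, f(11)=-95751, f(12)=231157, f(13)=-558056, f(14)=1347260, f(15)=-3252567; answer -3252567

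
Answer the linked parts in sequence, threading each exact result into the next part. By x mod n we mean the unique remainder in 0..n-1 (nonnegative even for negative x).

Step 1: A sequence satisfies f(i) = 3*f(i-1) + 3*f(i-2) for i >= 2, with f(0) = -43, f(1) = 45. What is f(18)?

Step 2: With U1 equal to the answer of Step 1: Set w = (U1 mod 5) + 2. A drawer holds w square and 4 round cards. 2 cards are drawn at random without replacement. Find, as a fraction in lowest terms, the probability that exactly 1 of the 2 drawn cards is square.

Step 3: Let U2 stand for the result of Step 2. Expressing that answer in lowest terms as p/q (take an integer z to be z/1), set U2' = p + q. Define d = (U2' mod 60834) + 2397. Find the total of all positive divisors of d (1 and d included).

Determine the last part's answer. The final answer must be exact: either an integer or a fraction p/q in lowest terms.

Step 1: f(2) = 3*(45) + 3*(-43) = 6; iterating: f(2)=6, f(3)=153, f(4)=477, f(5)=1890, f(6)=7101, f(7)=26973, f(8)=102222, f(9)=387585, f(10)=1469421, f(11)=5571018, f(12)=21121317, f(13)=80077005, f(14)=303594966, f(15)=1151015913, f(16)=4363832637, f(17)=16544545650, f(18)=62725134861; answer 62725134861
Step 2: U1 = 62725134861; w = 3; total draws C(7,2) = 21; favorable C(3,1)*C(4,1) = 12; P = 4/7; answer 4/7
Step 3: U2 = 4/7; threaded value p + q = 11; d = 2408; 2408 = 2^3 * 7 * 43; sigma = (1 + 2 + 4 + 8) * (1 + 7) * (1 + 43) = 15 * 8 * 44 = 5280; answer 5280

5280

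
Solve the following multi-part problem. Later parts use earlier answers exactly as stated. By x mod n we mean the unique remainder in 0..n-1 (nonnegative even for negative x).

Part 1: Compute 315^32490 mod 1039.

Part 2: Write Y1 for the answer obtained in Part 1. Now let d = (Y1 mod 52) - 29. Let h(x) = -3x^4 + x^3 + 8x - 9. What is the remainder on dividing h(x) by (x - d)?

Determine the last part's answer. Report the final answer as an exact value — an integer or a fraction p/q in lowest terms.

-60393

Part 1: squarings mod 1039: 315^1=315, 315^2=520, 315^4=260, 315^8=65, 315^16=69, 315^32=605, 315^64=297, 315^128=933, 315^256=846, 315^512=884, 315^1024=128, 315^2048=799, 315^4096=455, 315^8192=264, 315^16384=83; 315^32490 = 315^2 * 315^8 * 315^32 * 315^64 * 315^128 * 315^512 * 315^1024 * 315^2048 * 315^4096 * 315^8192 * 315^16384 = 301 (mod 1039); answer 301
Part 2: Y1 = 301; d = 12; remainder = value at the root: -3*(12)^4 + 1*(12)^3 + 8*(12)^1 - 9 = (-62208) + (1728) + (96) + (-9) = -60393; answer -60393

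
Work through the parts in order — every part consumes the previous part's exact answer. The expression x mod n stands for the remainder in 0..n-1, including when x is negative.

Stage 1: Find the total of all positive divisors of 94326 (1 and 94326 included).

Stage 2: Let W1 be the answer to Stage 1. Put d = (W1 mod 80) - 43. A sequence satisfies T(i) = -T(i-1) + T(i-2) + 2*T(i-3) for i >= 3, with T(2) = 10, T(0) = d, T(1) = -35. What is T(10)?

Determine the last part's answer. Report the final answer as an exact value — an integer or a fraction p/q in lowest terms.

Stage 1: 94326 = 2 * 3 * 79 * 199; sigma = (1 + 2) * (1 + 3) * (1 + 79) * (1 + 199) = 3 * 4 * 80 * 200 = 192000; answer 192000
Stage 2: W1 = 192000; d = -43; T(3) = -1*(10) + 1*(-35) + 2*(-43) = -131; iterating: T(3)=-131, T(4)=71, T(5)=-182, T(6)=-9, T(7)=-31, T(8)=-342, T(9)=293, T(10)=-697; answer -697

-697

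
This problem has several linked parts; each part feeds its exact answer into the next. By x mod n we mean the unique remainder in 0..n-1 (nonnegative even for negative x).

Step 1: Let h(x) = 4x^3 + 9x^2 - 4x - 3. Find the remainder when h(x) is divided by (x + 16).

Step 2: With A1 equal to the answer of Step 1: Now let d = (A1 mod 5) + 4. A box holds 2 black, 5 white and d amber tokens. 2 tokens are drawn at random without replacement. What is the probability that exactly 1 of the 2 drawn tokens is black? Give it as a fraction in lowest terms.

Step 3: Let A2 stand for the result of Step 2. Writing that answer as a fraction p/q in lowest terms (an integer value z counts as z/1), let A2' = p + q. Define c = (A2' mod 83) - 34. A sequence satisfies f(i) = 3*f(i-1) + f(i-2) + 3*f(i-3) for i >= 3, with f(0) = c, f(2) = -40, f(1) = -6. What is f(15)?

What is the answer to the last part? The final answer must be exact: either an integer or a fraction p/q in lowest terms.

Step 1: remainder = value at the root: 4*(-16)^3 + 9*(-16)^2 - 4*(-16)^1 - 3 = (-16384) + (2304) + (64) + (-3) = -14019; answer -14019
Step 2: A1 = -14019; d = 5; total draws C(12,2) = 66; favorable C(2,1)*C(10,1) = 20; P = 10/33; answer 10/33
Step 3: A2 = 10/33; threaded value p + q = 43; c = 9; f(3) = 3*(-40) + 1*(-6) + 3*(9) = -99; iterating: f(3)=-99, f(4)=-355, f(5)=-1284, f(6)=-4504, f(7)=-15861, f(8)=-55939, f(9)=-197190, f(10)=-695092, f(11)=-2450283, f(12)=-8637511, f(13)=-30448092, f(14)=-107332636, f(15)=-378358533; answer -378358533

-378358533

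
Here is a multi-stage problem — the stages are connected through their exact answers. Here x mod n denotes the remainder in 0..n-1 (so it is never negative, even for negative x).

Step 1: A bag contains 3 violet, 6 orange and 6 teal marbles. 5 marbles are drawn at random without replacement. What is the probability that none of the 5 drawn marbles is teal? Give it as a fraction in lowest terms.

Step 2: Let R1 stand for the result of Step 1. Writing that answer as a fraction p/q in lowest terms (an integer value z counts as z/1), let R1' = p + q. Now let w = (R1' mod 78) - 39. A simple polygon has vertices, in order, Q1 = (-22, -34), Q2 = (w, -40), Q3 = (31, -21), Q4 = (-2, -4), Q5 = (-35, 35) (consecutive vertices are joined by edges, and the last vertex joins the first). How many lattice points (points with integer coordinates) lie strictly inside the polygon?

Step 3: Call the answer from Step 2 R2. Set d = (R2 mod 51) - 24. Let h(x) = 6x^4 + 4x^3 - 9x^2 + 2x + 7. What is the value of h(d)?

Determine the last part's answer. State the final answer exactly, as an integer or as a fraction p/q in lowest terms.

Step 1: total draws C(15,5) = 3003; favorable C(9,5) = 126; P = 6/143; answer 6/143
Step 2: R1 = 6/143; threaded value p + q = 149; w = 32; cross terms: (-22*-40 - 32*-34)=1968, (32*-21 - 31*-40)=568, (31*-4 - -2*-21)=-166, (-2*35 - -35*-4)=-210, (-35*-34 - -22*35)=1960; twice the area = |4120| = 4120; area = 2060; boundary points = 6 + 1 + 1 + 3 + 1 = 12; strictly interior points = area - boundary/2 + 1 = 2055; answer 2055
Step 3: R2 = 2055; d = -9; 6*(-9)^4 + 4*(-9)^3 - 9*(-9)^2 + 2*(-9)^1 + 7 = (39366) + (-2916) + (-729) + (-18) + (7) = 35710; answer 35710

35710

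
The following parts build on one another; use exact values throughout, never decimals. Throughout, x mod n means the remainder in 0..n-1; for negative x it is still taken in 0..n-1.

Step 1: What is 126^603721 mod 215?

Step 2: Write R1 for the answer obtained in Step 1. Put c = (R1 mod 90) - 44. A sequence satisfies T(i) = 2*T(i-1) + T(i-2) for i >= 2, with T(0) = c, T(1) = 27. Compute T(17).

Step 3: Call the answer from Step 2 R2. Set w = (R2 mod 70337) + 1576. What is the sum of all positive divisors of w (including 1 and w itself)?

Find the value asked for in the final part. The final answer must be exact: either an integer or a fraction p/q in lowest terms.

46860

Step 1: squarings mod 215: 126^1=126, 126^2=181, 126^4=81, 126^8=111, 126^16=66, 126^32=56, 126^64=126, 126^128=181, 126^256=81, 126^512=111, 126^1024=66, 126^2048=56, 126^4096=126, 126^8192=181, 126^16384=81, 126^32768=111, 126^65536=66, 126^131072=56, 126^262144=126, 126^524288=181; 126^603721 = 126^1 * 126^8 * 126^64 * 126^512 * 126^1024 * 126^4096 * 126^8192 * 126^65536 * 126^524288 = 31 (mod 215); answer 31
Step 2: R1 = 31; c = -13; T(2) = 2*(27) + 1*(-13) = 41; iterating: T(2)=41, T(3)=109, T(4)=259, T(5)=627, T(6)=1513, T(7)=3653, T(8)=8819, T(9)=21291, T(10)=51401, T(11)=124093, T(12)=299587, T(13)=723267, T(14)=1746121, T(15)=4215509, T(16)=10177139, T(17)=24569787; answer 24569787
Step 3: R2 = 24569787; w = 23750; 23750 = 2 * 5^4 * 19; sigma = (1 + 2) * (1 + 5 + 25 + 125 + 625) * (1 + 19) = 3 * 781 * 20 = 46860; answer 46860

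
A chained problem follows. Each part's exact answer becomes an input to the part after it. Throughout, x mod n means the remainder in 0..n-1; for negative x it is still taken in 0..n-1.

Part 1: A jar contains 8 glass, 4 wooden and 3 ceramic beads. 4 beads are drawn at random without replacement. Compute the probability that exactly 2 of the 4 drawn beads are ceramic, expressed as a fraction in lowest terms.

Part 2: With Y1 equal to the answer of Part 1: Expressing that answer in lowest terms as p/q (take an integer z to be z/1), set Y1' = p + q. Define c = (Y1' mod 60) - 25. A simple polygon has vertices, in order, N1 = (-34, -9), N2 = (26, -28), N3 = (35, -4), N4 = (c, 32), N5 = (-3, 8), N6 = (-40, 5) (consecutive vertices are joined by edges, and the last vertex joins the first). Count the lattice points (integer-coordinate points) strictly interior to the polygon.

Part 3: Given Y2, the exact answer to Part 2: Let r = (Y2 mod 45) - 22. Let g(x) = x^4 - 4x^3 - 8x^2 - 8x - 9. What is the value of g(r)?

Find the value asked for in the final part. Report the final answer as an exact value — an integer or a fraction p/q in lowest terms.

Part 1: total draws C(15,4) = 1365; favorable C(3,2)*C(12,2) = 198; P = 66/455; answer 66/455
Part 2: Y1 = 66/455; threaded value p + q = 521; c = 16; cross terms: (-34*-28 - 26*-9)=1186, (26*-4 - 35*-28)=876, (35*32 - 16*-4)=1184, (16*8 - -3*32)=224, (-3*5 - -40*8)=305, (-40*-9 - -34*5)=530; twice the area = |4305| = 4305; area = 4305/2; boundary points = 1 + 3 + 1 + 1 + 1 + 2 = 9; strictly interior points = area - boundary/2 + 1 = 2149; answer 2149
Part 3: Y2 = 2149; r = 12; 1*(12)^4 - 4*(12)^3 - 8*(12)^2 - 8*(12)^1 - 9 = (20736) + (-6912) + (-1152) + (-96) + (-9) = 12567; answer 12567

12567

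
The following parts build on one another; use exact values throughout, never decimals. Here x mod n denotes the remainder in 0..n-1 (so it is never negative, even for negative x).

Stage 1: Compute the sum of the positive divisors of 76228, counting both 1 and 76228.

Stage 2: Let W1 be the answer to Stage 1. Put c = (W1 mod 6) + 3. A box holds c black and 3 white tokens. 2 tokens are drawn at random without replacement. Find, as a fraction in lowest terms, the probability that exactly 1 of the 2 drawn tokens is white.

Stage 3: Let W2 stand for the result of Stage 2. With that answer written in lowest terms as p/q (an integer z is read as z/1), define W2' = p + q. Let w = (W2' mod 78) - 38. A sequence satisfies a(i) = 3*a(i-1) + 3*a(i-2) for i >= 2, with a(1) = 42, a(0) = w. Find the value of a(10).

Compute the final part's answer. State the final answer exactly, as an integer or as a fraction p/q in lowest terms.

Stage 1: 76228 = 2^2 * 17 * 19 * 59; sigma = (1 + 2 + 4) * (1 + 17) * (1 + 19) * (1 + 59) = 7 * 18 * 20 * 60 = 151200; answer 151200
Stage 2: W1 = 151200; c = 3; total draws C(6,2) = 15; favorable C(3,1)*C(3,1) = 9; P = 3/5; answer 3/5
Stage 3: W2 = 3/5; threaded value p + q = 8; w = -30; a(2) = 3*(42) + 3*(-30) = 36; iterating: a(2)=36, a(3)=234, a(4)=810, a(5)=3132, a(6)=11826, a(7)=44874, a(8)=170100, a(9)=644922, a(10)=2445066; answer 2445066

2445066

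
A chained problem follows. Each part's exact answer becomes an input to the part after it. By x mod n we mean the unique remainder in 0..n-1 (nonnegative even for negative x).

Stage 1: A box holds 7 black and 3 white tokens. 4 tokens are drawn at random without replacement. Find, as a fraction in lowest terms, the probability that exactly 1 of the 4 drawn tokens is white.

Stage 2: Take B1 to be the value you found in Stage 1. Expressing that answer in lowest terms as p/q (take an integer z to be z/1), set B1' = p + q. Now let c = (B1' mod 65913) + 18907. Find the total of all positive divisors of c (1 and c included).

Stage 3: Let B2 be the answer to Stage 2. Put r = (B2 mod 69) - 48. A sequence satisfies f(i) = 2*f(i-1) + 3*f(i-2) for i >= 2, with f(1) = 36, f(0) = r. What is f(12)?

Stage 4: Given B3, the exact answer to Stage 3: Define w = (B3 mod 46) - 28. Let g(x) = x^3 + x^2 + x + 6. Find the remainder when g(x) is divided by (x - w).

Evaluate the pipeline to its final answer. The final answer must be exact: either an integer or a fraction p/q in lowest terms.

1469

Stage 1: total draws C(10,4) = 210; favorable C(3,1)*C(7,3) = 105; P = 1/2; answer 1/2
Stage 2: B1 = 1/2; threaded value p + q = 3; c = 18910; 18910 = 2 * 5 * 31 * 61; sigma = (1 + 2) * (1 + 5) * (1 + 31) * (1 + 61) = 3 * 6 * 32 * 62 = 35712; answer 35712
Stage 3: B2 = 35712; r = -9; f(2) = 2*(36) + 3*(-9) = 45; iterating: f(2)=45, f(3)=198, f(4)=531, f(5)=1656, f(6)=4905, f(7)=14778, f(8)=44271, f(9)=132876, f(10)=398565, f(11)=1195758, f(12)=3587211; answer 3587211
Stage 4: B3 = 3587211; w = 11; remainder = value at the root: 1*(11)^3 + 1*(11)^2 + 1*(11)^1 + 6 = (1331) + (121) + (11) + (6) = 1469; answer 1469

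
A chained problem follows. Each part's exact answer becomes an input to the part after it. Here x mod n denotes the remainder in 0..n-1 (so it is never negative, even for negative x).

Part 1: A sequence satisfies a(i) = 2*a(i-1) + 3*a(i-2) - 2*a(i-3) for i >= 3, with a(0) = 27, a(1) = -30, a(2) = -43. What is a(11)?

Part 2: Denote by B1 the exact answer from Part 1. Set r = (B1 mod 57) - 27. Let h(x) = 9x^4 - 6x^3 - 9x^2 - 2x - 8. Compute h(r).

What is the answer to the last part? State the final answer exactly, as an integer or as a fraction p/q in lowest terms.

Part 1: a(3) = 2*(-43) + 3*(-30) - 2*(27) = -230; iterating: a(3)=-230, a(4)=-529, a(5)=-1662, a(6)=-4451, a(7)=-12830, a(8)=-35689, a(9)=-100966, a(10)=-283339, a(11)=-798198; answer -798198
Part 2: B1 = -798198; r = 3; 9*(3)^4 - 6*(3)^3 - 9*(3)^2 - 2*(3)^1 - 8 = (729) + (-162) + (-81) + (-6) + (-8) = 472; answer 472

472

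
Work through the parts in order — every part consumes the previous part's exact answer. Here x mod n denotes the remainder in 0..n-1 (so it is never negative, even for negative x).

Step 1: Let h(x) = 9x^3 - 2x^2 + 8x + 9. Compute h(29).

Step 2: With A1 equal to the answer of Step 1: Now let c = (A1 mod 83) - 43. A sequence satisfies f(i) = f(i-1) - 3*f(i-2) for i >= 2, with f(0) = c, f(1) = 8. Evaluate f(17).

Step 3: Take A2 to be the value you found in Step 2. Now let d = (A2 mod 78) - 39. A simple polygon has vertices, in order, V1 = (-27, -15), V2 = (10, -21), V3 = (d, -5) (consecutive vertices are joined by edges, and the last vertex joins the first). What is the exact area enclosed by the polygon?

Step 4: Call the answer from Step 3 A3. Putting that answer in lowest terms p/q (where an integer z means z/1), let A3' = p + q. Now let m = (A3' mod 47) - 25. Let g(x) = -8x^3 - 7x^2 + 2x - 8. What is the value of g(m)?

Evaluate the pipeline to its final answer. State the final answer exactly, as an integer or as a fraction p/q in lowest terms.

-624

Step 1: 9*(29)^3 - 2*(29)^2 + 8*(29)^1 + 9 = (219501) + (-1682) + (232) + (9) = 218060; answer 218060
Step 2: A1 = 218060; c = -24; f(2) = 1*(8) - 3*(-24) = 80; iterating: f(2)=80, f(3)=56, f(4)=-184, f(5)=-352, f(6)=200, f(7)=1256, f(8)=656, f(9)=-3112, f(10)=-5080, f(11)=4256, f(12)=19496, f(13)=6728, f(14)=-51760, f(15)=-71944, f(16)=83336, f(17)=299168; answer 299168
Step 3: A2 = 299168; d = -1; cross terms: (-27*-21 - 10*-15)=717, (10*-5 - -1*-21)=-71, (-1*-15 - -27*-5)=-120; twice the area = |526| = 526; area = 263; answer 263
Step 4: A3 = 263; threaded value p + q = 264; m = 4; -8*(4)^3 - 7*(4)^2 + 2*(4)^1 - 8 = (-512) + (-112) + (8) + (-8) = -624; answer -624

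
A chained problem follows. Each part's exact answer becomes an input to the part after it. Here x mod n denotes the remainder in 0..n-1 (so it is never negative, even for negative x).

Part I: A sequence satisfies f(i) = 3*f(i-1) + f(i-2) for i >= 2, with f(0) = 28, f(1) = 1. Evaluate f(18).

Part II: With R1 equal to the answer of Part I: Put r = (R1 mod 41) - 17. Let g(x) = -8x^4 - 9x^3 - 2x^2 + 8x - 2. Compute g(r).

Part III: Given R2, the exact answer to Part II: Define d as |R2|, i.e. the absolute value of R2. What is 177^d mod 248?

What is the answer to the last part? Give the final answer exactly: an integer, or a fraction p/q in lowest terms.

41

Part I: f(2) = 3*(1) + 1*(28) = 31; iterating: f(2)=31, f(3)=94, f(4)=313, f(5)=1033, f(6)=3412, f(7)=11269, f(8)=37219, f(9)=122926, f(10)=405997, f(11)=1340917, f(12)=4428748, f(13)=14627161, f(14)=48310231, f(15)=159557854, f(16)=526983793, f(17)=1740509233, f(18)=5748511492; answer 5748511492
Part II: R1 = 5748511492; r = -2; -8*(-2)^4 - 9*(-2)^3 - 2*(-2)^2 + 8*(-2)^1 - 2 = (-128) + (72) + (-8) + (-16) + (-2) = -82; answer -82
Part III: R2 = -82; d = 82; squarings mod 248: 177^1=177, 177^2=81, 177^4=113, 177^8=121, 177^16=9, 177^32=81, 177^64=113; 177^82 = 177^2 * 177^16 * 177^64 = 41 (mod 248); answer 41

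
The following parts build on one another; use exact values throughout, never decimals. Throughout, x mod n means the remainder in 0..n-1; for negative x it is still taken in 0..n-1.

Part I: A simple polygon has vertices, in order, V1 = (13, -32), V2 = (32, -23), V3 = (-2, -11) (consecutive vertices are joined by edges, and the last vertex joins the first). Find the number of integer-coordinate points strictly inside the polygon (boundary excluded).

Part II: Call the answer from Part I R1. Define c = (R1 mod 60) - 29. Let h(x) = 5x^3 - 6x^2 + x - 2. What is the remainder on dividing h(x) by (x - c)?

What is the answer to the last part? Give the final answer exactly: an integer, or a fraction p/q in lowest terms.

Part I: cross terms: (13*-23 - 32*-32)=725, (32*-11 - -2*-23)=-398, (-2*-32 - 13*-11)=207; twice the area = |534| = 534; area = 267; boundary points = 1 + 2 + 3 = 6; strictly interior points = area - boundary/2 + 1 = 265; answer 265
Part II: R1 = 265; c = -4; remainder = value at the root: 5*(-4)^3 - 6*(-4)^2 + 1*(-4)^1 - 2 = (-320) + (-96) + (-4) + (-2) = -422; answer -422

-422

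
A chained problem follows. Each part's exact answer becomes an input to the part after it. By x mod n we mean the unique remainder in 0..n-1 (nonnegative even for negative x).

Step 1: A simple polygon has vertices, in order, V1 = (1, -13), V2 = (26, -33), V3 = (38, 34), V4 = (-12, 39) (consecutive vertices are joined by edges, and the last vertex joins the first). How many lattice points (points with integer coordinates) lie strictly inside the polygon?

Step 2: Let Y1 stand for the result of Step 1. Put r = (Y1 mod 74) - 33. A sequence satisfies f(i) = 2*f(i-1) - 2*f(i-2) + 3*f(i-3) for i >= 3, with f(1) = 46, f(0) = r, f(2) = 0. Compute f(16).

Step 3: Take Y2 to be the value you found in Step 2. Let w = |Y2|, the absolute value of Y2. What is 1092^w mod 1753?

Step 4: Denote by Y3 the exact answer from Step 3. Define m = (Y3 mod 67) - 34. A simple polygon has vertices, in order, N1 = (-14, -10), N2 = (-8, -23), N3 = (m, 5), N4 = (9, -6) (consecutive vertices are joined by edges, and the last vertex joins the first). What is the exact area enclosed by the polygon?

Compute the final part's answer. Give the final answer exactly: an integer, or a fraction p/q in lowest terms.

Step 1: cross terms: (1*-33 - 26*-13)=305, (26*34 - 38*-33)=2138, (38*39 - -12*34)=1890, (-12*-13 - 1*39)=117; twice the area = |4450| = 4450; area = 2225; boundary points = 5 + 1 + 5 + 13 = 24; strictly interior points = area - boundary/2 + 1 = 2214; answer 2214
Step 2: Y1 = 2214; r = 35; f(3) = 2*(0) - 2*(46) + 3*(35) = 13; iterating: f(3)=13, f(4)=164, f(5)=302, f(6)=315, f(7)=518, f(8)=1312, f(9)=2533, f(10)=3996, f(11)=6862, f(12)=13331, f(13)=24926, f(14)=43776, f(15)=77693, f(16)=142612; answer 142612
Step 3: Y2 = 142612; w = 142612; squarings mod 1753: 1092^1=1092, 1092^2=424, 1092^4=970, 1092^8=1292, 1092^16=408, 1092^32=1682, 1092^64=1535, 1092^128=193, 1092^256=436, 1092^512=772, 1092^1024=1717, 1092^2048=1296, 1092^4096=242, 1092^8192=715, 1092^16384=1102, 1092^32768=1328, 1092^65536=66, 1092^131072=850; 1092^142612 = 1092^4 * 1092^16 * 1092^256 * 1092^1024 * 1092^2048 * 1092^8192 * 1092^131072 = 1549 (mod 1753); answer 1549
Step 4: Y3 = 1549; m = -26; cross terms: (-14*-23 - -8*-10)=242, (-8*5 - -26*-23)=-638, (-26*-6 - 9*5)=111, (9*-10 - -14*-6)=-174; twice the area = |-459| = 459; area = 459/2; answer 459/2

459/2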